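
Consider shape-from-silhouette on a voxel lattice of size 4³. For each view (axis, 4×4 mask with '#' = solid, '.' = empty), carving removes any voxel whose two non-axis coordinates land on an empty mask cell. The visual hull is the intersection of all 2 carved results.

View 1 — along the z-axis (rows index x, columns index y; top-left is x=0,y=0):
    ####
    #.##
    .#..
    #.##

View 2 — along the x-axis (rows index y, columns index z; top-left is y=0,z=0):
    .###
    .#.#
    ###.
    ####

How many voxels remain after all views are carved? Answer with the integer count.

full grid |V| = 64
  1. axis=2 (XY plane), |mask|=11  ⇒  voxels=44
  2. axis=0 (YZ plane), |mask|=12  ⇒  voxels=34

voxel count = 34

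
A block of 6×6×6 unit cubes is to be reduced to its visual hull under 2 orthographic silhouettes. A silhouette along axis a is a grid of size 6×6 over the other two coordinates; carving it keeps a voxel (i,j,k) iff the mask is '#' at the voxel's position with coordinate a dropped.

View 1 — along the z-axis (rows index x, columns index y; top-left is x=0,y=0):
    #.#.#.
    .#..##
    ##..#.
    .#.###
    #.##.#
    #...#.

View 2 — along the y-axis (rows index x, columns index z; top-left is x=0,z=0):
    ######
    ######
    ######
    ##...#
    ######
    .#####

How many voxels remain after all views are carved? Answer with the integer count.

voxel count = 100

initial block: 6^3 = 216
after view 1 [z-axis, 19 of 36 cells solid] → remaining = 114
after view 2 [y-axis, 32 of 36 cells solid] → remaining = 100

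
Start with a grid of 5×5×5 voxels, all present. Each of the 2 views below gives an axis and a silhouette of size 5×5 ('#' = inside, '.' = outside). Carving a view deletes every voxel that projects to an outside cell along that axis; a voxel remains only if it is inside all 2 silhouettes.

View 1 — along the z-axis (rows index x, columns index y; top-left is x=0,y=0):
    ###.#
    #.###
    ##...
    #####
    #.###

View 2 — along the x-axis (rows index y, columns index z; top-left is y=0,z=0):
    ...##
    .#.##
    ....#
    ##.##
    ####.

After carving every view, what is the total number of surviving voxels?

51 voxels

initial block: 5^3 = 125
V1 z: intersect with XY mask (19 set) -- 95 left
V2 x: intersect with YZ mask (14 set) -- 51 left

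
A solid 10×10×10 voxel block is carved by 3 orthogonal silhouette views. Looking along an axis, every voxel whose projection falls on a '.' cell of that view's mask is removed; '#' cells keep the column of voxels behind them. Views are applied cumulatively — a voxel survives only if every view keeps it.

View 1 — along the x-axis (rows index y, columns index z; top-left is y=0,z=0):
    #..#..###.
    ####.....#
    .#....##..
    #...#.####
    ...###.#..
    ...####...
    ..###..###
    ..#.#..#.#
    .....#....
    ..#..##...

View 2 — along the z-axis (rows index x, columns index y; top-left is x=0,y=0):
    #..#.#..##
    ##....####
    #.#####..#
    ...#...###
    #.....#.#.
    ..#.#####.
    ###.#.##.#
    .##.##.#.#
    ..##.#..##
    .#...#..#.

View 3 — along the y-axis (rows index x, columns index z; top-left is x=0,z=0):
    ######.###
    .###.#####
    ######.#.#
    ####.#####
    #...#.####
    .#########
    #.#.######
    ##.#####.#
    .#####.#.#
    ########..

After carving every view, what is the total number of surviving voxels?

before carving: 1000 voxels (10×10×10)
V1 x: intersect with YZ mask (41 set) -- 410 left
V2 z: intersect with XY mask (52 set) -- 202 left
V3 y: intersect with XZ mask (80 set) -- 164 left

voxel count = 164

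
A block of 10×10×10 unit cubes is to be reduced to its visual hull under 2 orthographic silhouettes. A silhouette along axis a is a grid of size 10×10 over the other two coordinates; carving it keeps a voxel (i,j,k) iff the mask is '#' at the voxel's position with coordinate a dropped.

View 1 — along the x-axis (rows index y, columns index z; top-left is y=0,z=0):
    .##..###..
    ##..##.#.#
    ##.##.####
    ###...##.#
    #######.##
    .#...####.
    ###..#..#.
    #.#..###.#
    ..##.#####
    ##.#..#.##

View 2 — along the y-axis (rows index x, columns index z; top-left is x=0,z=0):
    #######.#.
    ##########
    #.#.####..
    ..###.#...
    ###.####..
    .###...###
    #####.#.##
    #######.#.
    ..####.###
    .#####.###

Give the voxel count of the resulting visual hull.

full grid |V| = 1000
step 1: project along x, AND mask (63/100) → |grid| = 630
step 2: project along y, AND mask (72/100) → |grid| = 441

|visual hull| = 441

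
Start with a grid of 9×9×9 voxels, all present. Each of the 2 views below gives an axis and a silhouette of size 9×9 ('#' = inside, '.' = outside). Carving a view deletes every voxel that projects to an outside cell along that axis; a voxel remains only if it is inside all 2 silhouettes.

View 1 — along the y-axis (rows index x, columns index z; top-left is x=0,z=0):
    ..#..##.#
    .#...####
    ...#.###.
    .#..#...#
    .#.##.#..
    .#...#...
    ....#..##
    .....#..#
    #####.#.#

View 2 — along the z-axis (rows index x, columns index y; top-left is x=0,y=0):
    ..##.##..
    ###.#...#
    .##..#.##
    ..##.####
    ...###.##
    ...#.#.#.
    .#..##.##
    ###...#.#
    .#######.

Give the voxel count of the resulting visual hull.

remaining voxels: 179

start: 9×9×9 = 729 voxels
  1. axis=1 (XZ plane), |mask|=34  ⇒  voxels=306
  2. axis=2 (XY plane), |mask|=45  ⇒  voxels=179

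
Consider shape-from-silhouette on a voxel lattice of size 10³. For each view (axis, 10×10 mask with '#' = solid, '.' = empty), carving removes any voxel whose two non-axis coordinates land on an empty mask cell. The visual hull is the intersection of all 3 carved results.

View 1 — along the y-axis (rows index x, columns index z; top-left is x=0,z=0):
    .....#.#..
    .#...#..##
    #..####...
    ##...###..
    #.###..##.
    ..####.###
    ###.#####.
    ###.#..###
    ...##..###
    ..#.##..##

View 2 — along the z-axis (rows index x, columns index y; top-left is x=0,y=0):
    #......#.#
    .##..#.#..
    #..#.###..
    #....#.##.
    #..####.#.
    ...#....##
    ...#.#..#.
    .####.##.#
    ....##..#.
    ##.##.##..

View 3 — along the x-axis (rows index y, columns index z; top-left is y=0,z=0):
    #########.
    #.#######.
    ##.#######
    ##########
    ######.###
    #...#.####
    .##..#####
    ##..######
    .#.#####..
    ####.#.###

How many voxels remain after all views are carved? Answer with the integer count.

remaining voxels: 197

full grid |V| = 1000
step 1: project along y, AND mask (54/100) → |grid| = 540
step 2: project along z, AND mask (44/100) → |grid| = 242
step 3: project along x, AND mask (80/100) → |grid| = 197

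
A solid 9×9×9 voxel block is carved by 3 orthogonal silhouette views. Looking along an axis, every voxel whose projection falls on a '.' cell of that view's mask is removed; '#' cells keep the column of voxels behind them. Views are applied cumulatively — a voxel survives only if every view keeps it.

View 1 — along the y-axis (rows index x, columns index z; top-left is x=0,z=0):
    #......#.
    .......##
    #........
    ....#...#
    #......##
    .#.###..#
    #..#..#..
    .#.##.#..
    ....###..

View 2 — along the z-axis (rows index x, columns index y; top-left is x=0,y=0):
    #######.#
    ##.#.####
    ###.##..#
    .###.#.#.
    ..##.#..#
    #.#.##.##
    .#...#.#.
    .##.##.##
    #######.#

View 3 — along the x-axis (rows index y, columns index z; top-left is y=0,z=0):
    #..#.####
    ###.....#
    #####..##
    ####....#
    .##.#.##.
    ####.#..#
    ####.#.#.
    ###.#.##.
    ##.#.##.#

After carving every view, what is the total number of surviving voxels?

voxel count = 87

initial block: 9^3 = 729
step 1: project along y, AND mask (25/81) → |grid| = 225
step 2: project along z, AND mask (53/81) → |grid| = 145
step 3: project along x, AND mask (51/81) → |grid| = 87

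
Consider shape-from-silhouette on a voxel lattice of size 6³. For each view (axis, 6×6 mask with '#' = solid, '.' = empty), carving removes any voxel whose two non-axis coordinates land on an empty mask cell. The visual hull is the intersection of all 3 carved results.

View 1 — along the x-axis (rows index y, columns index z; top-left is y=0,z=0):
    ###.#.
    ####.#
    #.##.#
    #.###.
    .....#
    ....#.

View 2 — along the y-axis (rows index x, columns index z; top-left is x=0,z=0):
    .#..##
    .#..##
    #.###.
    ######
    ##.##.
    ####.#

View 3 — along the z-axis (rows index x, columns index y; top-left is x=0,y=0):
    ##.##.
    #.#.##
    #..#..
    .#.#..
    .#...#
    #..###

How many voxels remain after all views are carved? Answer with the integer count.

full grid |V| = 216
carve view 1 (along x, YZ-mask fill 19/36): 114 voxels remain
carve view 2 (along y, XZ-mask fill 25/36): 77 voxels remain
carve view 3 (along z, XY-mask fill 18/36): 38 voxels remain

voxel count = 38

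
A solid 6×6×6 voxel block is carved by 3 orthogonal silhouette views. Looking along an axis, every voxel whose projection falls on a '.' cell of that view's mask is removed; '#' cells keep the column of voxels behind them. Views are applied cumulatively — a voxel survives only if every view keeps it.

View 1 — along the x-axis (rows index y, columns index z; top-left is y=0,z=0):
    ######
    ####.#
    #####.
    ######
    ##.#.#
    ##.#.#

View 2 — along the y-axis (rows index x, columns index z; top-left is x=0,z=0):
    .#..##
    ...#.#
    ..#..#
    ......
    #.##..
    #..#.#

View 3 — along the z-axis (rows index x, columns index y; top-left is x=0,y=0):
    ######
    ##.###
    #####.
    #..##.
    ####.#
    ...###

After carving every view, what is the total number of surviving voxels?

initial block: 6^3 = 216
carve view 1 (along x, YZ-mask fill 30/36): 180 voxels remain
carve view 2 (along y, XZ-mask fill 13/36): 67 voxels remain
carve view 3 (along z, XY-mask fill 27/36): 55 voxels remain

remaining voxels: 55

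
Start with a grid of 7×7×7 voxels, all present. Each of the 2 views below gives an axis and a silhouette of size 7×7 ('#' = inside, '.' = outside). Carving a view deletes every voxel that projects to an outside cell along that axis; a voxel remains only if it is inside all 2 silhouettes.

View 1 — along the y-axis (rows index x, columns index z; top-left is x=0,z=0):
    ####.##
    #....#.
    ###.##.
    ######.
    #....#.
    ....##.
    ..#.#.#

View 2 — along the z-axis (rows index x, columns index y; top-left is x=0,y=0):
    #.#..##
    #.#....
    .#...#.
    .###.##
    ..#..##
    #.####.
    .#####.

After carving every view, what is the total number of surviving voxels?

start: 7×7×7 = 343 voxels
after view 1 [y-axis, 26 of 49 cells solid] → remaining = 182
after view 2 [z-axis, 26 of 49 cells solid] → remaining = 99

remaining voxels: 99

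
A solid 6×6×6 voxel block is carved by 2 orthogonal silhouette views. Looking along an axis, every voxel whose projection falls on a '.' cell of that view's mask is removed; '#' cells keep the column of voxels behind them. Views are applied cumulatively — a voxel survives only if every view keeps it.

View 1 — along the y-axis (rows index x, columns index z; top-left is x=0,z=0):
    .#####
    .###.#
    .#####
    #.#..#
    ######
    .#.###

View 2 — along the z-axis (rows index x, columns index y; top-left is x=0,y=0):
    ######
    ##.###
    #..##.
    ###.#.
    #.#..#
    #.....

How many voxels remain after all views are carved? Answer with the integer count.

full grid |V| = 216
after view 1 [y-axis, 27 of 36 cells solid] → remaining = 162
after view 2 [z-axis, 22 of 36 cells solid] → remaining = 99

voxel count = 99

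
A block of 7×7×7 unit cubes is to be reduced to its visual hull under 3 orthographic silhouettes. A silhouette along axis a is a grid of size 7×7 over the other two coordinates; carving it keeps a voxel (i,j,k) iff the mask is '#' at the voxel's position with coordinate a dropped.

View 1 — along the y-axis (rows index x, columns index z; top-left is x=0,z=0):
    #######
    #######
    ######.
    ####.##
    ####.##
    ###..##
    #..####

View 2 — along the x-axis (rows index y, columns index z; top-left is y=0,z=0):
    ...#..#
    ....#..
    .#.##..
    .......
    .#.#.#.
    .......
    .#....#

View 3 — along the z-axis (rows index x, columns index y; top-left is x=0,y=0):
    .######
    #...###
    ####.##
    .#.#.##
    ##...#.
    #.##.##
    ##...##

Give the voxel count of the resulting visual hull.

|visual hull| = 34

before carving: 343 voxels (7×7×7)
V1 y: intersect with XZ mask (42 set) -- 294 left
V2 x: intersect with YZ mask (11 set) -- 63 left
V3 z: intersect with XY mask (32 set) -- 34 left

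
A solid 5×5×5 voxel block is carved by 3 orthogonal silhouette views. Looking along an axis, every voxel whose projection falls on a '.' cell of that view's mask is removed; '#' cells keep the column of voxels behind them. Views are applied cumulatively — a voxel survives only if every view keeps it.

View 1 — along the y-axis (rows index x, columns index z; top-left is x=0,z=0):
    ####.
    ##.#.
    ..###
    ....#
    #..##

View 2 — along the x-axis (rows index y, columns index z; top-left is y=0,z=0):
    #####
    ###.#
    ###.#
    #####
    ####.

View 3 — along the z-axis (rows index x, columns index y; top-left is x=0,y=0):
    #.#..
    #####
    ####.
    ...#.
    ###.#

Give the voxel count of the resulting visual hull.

start: 5×5×5 = 125 voxels
after view 1 [y-axis, 14 of 25 cells solid] → remaining = 70
after view 2 [x-axis, 22 of 25 cells solid] → remaining = 59
after view 3 [z-axis, 16 of 25 cells solid] → remaining = 40

voxel count = 40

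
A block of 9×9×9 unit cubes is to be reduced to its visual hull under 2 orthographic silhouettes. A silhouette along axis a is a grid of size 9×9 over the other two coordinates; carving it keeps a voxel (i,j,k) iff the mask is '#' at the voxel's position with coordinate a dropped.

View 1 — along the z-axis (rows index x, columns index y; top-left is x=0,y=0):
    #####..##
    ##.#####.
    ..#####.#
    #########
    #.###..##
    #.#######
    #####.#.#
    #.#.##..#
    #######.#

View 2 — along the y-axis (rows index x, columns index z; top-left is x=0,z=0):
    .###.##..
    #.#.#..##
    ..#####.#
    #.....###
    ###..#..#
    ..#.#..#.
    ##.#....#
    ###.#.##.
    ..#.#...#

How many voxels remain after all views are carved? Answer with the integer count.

278 voxels

start: 9×9×9 = 729 voxels
  1. axis=2 (XY plane), |mask|=63  ⇒  voxels=567
  2. axis=1 (XZ plane), |mask|=41  ⇒  voxels=278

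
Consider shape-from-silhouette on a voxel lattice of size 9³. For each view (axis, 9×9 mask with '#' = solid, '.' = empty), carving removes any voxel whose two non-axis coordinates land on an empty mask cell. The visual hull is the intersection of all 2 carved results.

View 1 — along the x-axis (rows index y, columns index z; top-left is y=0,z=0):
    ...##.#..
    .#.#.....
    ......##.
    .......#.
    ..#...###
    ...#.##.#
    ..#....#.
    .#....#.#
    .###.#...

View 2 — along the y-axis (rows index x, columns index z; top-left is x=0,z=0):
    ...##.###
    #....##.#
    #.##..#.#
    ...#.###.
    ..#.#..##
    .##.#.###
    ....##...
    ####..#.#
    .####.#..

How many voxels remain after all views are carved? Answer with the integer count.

|visual hull| = 124

initial block: 9^3 = 729
after view 1 [x-axis, 25 of 81 cells solid] → remaining = 225
after view 2 [y-axis, 41 of 81 cells solid] → remaining = 124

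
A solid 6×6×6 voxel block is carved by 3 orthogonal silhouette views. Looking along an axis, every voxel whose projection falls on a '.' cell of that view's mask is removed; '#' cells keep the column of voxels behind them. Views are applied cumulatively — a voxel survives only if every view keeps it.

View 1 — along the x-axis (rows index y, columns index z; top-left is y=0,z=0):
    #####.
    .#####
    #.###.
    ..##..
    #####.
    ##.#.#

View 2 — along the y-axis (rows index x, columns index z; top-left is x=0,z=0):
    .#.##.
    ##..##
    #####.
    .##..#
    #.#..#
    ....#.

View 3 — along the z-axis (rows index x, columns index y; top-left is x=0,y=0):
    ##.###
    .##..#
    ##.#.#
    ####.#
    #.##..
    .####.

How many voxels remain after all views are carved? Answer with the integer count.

51 voxels

full grid |V| = 216
step 1: project along x, AND mask (25/36) → |grid| = 150
step 2: project along y, AND mask (19/36) → |grid| = 77
step 3: project along z, AND mask (24/36) → |grid| = 51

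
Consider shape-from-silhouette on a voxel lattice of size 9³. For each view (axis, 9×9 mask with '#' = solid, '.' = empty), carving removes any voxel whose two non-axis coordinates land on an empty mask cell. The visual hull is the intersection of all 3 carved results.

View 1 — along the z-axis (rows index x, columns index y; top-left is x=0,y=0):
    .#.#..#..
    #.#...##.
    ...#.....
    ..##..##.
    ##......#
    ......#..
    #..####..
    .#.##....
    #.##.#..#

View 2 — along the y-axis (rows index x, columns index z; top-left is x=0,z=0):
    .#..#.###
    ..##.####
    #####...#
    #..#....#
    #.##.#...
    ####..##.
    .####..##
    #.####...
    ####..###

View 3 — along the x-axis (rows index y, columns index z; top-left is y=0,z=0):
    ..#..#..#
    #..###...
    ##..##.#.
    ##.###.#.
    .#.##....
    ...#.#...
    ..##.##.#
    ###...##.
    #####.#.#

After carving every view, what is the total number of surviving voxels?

initial block: 9^3 = 729
[1] z-view keeps 29 columns → grid now 261
[2] y-view keeps 48 columns → grid now 155
[3] x-view keeps 40 columns → grid now 79

voxel count = 79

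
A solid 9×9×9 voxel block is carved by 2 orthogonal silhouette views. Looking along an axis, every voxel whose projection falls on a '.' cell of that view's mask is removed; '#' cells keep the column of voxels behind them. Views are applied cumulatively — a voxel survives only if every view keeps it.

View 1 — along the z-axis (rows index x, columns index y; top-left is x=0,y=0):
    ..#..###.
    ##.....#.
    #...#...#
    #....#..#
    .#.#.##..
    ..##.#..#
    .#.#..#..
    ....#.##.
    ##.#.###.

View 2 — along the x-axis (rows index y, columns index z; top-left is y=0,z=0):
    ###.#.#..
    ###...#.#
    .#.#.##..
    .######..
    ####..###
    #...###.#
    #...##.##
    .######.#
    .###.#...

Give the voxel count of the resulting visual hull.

|visual hull| = 176

start: 9×9×9 = 729 voxels
V1 z: intersect with XY mask (33 set) -- 297 left
V2 x: intersect with YZ mask (48 set) -- 176 left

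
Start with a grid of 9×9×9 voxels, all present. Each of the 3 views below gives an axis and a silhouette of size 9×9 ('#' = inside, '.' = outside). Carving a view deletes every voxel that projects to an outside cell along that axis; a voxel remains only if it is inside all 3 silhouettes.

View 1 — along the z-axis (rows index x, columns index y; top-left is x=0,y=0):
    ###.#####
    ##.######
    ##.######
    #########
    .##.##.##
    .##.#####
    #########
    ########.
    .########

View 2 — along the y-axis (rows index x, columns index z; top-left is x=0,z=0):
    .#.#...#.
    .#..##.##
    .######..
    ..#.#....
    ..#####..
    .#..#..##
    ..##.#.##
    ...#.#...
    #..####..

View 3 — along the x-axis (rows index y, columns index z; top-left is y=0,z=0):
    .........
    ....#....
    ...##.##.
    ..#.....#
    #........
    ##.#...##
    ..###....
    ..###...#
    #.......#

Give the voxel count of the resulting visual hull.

|visual hull| = 80

full grid |V| = 729
V1 z: intersect with XY mask (71 set) -- 639 left
V2 y: intersect with XZ mask (37 set) -- 289 left
V3 x: intersect with YZ mask (22 set) -- 80 left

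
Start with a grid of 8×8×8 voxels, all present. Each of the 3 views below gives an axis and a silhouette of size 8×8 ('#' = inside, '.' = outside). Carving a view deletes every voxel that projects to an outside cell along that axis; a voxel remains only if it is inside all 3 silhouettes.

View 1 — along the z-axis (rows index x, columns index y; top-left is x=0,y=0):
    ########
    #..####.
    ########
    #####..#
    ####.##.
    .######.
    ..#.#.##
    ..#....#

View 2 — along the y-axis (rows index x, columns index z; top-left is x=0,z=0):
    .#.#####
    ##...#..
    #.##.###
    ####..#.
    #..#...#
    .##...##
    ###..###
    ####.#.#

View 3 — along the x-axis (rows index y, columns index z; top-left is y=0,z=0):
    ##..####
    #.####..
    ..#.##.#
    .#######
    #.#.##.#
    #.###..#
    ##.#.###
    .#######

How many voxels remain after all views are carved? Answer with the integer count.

before carving: 512 voxels (8×8×8)
V1 z: intersect with XY mask (45 set) -- 360 left
V2 y: intersect with XZ mask (39 set) -- 219 left
V3 x: intersect with YZ mask (45 set) -- 148 left

remaining voxels: 148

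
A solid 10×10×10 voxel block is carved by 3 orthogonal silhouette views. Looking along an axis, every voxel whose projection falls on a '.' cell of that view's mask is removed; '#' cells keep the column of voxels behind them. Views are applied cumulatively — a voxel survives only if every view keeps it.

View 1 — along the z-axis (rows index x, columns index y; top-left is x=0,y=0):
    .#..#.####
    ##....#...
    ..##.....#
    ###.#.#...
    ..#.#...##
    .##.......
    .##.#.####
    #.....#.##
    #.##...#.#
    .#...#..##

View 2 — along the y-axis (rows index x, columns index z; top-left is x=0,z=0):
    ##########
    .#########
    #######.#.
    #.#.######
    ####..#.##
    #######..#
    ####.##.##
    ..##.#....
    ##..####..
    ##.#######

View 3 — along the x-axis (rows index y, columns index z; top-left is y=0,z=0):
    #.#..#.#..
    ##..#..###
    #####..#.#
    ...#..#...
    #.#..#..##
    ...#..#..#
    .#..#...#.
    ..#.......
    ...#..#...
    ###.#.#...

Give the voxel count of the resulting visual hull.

full grid |V| = 1000
carve view 1 (along z, XY-mask fill 43/100): 430 voxels remain
carve view 2 (along y, XZ-mask fill 76/100): 329 voxels remain
carve view 3 (along x, YZ-mask fill 38/100): 145 voxels remain

remaining voxels: 145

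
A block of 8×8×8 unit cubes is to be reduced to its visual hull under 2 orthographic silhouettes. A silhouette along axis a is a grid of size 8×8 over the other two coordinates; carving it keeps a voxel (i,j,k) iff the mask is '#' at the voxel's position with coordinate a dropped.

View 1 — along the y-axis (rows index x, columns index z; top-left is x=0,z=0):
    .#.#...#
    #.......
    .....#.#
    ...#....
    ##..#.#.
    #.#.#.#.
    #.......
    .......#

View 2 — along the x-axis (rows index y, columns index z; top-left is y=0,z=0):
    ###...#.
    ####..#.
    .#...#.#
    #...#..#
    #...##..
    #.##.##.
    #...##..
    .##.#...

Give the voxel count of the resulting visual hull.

|visual hull| = 64

before carving: 512 voxels (8×8×8)
after view 1 [y-axis, 17 of 64 cells solid] → remaining = 136
after view 2 [x-axis, 29 of 64 cells solid] → remaining = 64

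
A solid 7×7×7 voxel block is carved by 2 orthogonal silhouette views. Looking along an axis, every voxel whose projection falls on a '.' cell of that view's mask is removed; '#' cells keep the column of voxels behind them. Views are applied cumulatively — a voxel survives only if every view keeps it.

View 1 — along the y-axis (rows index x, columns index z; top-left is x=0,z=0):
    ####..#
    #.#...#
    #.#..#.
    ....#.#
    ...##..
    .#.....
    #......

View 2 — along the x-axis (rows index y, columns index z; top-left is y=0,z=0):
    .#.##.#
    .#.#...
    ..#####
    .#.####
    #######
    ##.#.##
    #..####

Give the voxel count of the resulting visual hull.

before carving: 343 voxels (7×7×7)
V1 y: intersect with XZ mask (17 set) -- 119 left
V2 x: intersect with YZ mask (33 set) -- 75 left

75 voxels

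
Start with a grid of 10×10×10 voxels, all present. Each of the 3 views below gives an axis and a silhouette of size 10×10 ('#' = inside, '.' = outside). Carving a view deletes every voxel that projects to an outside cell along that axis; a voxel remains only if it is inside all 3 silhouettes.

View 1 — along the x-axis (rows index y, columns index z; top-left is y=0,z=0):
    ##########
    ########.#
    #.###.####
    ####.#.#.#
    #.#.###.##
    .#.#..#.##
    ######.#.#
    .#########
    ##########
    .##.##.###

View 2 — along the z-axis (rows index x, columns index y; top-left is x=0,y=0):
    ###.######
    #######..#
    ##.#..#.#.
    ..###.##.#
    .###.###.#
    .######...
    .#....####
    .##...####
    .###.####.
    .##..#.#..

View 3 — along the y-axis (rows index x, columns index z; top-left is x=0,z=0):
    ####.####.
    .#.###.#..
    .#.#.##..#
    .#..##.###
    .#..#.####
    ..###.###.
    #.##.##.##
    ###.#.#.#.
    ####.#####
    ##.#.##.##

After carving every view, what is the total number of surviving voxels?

remaining voxels: 325

full grid |V| = 1000
[1] x-view keeps 80 columns → grid now 800
[2] z-view keeps 63 columns → grid now 502
[3] y-view keeps 65 columns → grid now 325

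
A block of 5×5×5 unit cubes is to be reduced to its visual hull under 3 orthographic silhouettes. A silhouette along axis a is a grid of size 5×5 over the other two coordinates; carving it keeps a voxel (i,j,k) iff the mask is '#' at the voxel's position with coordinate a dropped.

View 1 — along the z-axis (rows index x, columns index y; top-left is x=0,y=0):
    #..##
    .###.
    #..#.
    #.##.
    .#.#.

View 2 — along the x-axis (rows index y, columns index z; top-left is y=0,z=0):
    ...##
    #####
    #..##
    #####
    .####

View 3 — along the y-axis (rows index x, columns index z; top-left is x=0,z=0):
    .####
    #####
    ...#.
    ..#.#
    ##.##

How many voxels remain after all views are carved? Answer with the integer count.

voxel count = 37

before carving: 125 voxels (5×5×5)
  1. axis=2 (XY plane), |mask|=13  ⇒  voxels=65
  2. axis=0 (YZ plane), |mask|=19  ⇒  voxels=51
  3. axis=1 (XZ plane), |mask|=16  ⇒  voxels=37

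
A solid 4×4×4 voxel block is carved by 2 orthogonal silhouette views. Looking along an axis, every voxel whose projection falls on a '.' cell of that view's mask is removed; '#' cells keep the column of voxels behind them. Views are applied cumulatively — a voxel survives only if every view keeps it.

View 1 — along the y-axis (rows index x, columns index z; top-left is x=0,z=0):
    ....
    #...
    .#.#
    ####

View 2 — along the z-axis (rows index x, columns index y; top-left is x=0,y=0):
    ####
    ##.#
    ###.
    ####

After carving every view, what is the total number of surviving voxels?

voxel count = 25

before carving: 64 voxels (4×4×4)
[1] y-view keeps 7 columns → grid now 28
[2] z-view keeps 14 columns → grid now 25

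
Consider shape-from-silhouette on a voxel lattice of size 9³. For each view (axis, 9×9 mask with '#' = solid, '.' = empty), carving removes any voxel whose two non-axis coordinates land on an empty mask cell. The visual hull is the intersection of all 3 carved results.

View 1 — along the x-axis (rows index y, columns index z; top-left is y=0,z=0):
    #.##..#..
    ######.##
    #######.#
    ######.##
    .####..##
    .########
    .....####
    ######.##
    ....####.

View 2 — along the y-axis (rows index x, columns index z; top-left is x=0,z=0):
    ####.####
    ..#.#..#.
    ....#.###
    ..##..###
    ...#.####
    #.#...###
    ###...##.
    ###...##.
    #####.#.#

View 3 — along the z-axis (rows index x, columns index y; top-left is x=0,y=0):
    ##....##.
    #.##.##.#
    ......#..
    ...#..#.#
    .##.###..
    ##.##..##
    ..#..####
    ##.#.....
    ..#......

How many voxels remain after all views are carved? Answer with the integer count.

|visual hull| = 120

start: 9×9×9 = 729 voxels
V1 x: intersect with YZ mask (58 set) -- 522 left
V2 y: intersect with XZ mask (47 set) -- 299 left
V3 z: intersect with XY mask (34 set) -- 120 left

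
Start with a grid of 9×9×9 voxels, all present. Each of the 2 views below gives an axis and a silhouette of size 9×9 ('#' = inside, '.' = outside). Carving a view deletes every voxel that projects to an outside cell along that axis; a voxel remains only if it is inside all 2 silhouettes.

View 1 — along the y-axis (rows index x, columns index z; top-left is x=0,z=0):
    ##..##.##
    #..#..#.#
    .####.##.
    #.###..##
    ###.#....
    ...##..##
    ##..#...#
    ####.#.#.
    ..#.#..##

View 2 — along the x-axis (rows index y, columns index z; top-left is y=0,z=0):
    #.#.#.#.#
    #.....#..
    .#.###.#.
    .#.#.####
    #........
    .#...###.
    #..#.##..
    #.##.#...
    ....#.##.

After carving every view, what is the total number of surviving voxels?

initial block: 9^3 = 729
V1 y: intersect with XZ mask (44 set) -- 396 left
V2 x: intersect with YZ mask (34 set) -- 154 left

|visual hull| = 154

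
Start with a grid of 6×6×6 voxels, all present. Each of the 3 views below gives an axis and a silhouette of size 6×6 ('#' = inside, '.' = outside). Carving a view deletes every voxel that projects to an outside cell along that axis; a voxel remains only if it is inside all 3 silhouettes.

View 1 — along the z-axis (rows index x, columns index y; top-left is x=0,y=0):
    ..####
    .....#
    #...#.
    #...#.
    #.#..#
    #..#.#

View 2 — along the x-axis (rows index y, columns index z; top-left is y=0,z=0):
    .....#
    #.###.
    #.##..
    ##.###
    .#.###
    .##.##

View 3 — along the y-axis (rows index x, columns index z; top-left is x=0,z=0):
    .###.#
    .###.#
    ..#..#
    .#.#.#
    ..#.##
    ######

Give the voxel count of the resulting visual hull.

35 voxels

initial block: 6^3 = 216
V1 z: intersect with XY mask (15 set) -- 90 left
V2 x: intersect with YZ mask (21 set) -- 48 left
V3 y: intersect with XZ mask (22 set) -- 35 left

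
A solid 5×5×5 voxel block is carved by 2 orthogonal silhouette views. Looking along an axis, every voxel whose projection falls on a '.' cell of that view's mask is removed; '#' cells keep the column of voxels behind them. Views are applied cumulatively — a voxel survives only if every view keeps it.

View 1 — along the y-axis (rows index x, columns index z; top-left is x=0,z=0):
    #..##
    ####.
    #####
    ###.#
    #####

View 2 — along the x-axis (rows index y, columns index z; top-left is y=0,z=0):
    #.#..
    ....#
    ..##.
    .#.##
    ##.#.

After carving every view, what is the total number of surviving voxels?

46 voxels

initial block: 5^3 = 125
  1. axis=1 (XZ plane), |mask|=21  ⇒  voxels=105
  2. axis=0 (YZ plane), |mask|=11  ⇒  voxels=46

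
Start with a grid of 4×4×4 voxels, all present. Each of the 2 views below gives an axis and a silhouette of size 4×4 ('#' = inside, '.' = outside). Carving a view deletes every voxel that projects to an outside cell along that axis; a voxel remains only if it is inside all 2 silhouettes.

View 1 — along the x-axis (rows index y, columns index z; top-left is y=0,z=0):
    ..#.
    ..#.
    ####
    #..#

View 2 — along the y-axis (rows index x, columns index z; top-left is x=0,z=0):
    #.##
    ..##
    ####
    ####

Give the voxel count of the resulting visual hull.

remaining voxels: 28

before carving: 64 voxels (4×4×4)
carve view 1 (along x, YZ-mask fill 8/16): 32 voxels remain
carve view 2 (along y, XZ-mask fill 13/16): 28 voxels remain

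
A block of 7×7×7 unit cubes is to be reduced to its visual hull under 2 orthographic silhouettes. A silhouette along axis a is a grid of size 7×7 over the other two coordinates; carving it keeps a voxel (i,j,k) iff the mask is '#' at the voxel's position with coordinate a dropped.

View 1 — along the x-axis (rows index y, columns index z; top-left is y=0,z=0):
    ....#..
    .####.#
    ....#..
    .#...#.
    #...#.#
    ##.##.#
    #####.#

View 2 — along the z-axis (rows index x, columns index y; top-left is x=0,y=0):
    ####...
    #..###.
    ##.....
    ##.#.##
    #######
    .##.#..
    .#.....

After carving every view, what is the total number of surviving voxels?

start: 7×7×7 = 343 voxels
[1] x-view keeps 23 columns → grid now 161
[2] z-view keeps 26 columns → grid now 82

82 voxels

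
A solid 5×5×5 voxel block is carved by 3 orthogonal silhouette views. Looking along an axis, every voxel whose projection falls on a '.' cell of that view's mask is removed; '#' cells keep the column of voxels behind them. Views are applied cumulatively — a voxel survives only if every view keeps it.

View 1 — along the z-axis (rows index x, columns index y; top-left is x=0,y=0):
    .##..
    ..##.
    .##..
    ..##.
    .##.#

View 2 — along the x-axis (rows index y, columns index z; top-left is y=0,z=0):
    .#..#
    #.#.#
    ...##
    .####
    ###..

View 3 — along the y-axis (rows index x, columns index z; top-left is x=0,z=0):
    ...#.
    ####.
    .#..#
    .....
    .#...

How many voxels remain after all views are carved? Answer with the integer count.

start: 5×5×5 = 125 voxels
carve view 1 (along z, XY-mask fill 11/25): 55 voxels remain
carve view 2 (along x, YZ-mask fill 14/25): 30 voxels remain
carve view 3 (along y, XZ-mask fill 8/25): 8 voxels remain

remaining voxels: 8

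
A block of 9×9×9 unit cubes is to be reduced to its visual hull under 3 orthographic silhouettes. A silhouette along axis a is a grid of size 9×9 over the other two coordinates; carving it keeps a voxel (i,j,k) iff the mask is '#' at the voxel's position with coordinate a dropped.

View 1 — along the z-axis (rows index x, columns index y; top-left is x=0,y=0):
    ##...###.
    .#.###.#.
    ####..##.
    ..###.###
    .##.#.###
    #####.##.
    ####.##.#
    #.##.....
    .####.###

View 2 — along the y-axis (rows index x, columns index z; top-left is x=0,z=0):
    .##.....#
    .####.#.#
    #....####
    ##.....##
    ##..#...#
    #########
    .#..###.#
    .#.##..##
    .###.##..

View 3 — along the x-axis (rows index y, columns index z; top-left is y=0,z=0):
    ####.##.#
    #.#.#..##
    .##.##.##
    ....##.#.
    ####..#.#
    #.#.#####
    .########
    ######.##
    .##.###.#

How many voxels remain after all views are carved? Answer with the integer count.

|visual hull| = 186

full grid |V| = 729
after view 1 [z-axis, 52 of 81 cells solid] → remaining = 468
after view 2 [y-axis, 46 of 81 cells solid] → remaining = 271
after view 3 [x-axis, 56 of 81 cells solid] → remaining = 186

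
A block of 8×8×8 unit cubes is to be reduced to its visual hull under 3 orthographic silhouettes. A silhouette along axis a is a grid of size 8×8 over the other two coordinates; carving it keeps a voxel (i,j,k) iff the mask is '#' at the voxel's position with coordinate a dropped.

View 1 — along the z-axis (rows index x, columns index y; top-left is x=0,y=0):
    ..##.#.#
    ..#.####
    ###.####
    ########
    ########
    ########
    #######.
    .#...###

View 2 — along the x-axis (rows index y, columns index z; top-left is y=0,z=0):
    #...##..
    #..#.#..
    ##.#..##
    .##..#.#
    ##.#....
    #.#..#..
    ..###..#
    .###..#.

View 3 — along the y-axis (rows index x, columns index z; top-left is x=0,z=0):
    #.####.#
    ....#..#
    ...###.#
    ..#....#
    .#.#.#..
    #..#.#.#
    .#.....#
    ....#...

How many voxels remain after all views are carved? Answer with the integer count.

voxel count = 70

start: 8×8×8 = 512 voxels
carve view 1 (along z, XY-mask fill 51/64): 408 voxels remain
carve view 2 (along x, YZ-mask fill 29/64): 186 voxels remain
carve view 3 (along y, XZ-mask fill 24/64): 70 voxels remain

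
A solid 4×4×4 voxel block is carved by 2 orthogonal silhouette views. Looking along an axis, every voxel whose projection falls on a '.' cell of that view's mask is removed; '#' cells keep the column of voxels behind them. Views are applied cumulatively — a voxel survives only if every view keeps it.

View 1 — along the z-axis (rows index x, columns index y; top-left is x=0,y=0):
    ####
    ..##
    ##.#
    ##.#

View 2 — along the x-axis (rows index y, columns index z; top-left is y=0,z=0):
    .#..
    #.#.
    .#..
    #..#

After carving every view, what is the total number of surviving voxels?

voxel count = 19

full grid |V| = 64
  1. axis=2 (XY plane), |mask|=12  ⇒  voxels=48
  2. axis=0 (YZ plane), |mask|=6  ⇒  voxels=19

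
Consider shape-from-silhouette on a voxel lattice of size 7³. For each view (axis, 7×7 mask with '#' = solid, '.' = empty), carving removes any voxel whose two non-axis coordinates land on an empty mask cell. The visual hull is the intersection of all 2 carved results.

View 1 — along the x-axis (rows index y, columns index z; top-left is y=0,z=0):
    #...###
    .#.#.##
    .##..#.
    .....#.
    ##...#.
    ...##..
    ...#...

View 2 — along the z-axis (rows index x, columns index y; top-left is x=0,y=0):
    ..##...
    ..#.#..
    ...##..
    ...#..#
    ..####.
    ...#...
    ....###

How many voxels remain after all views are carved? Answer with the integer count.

voxel count = 32

full grid |V| = 343
V1 x: intersect with YZ mask (18 set) -- 126 left
V2 z: intersect with XY mask (16 set) -- 32 left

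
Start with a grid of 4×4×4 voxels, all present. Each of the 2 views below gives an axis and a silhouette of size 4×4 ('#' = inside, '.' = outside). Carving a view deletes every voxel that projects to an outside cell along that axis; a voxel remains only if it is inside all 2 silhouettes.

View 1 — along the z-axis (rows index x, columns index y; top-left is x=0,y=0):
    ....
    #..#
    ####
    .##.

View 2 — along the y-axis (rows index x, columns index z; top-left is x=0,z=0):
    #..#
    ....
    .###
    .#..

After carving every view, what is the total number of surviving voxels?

voxel count = 14

full grid |V| = 64
V1 z: intersect with XY mask (8 set) -- 32 left
V2 y: intersect with XZ mask (6 set) -- 14 left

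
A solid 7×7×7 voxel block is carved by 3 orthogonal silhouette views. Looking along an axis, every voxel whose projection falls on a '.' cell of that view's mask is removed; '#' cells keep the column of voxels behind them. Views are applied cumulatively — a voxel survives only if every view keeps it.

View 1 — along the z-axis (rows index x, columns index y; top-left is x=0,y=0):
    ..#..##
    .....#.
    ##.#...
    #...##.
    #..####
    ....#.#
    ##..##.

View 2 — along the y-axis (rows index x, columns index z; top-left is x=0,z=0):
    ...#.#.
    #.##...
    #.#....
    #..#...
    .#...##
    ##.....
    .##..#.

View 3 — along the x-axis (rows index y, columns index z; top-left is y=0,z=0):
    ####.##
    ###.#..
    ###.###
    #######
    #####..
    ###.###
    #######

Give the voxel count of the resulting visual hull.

before carving: 343 voxels (7×7×7)
step 1: project along z, AND mask (21/49) → |grid| = 147
step 2: project along y, AND mask (17/49) → |grid| = 52
step 3: project along x, AND mask (41/49) → |grid| = 44

|visual hull| = 44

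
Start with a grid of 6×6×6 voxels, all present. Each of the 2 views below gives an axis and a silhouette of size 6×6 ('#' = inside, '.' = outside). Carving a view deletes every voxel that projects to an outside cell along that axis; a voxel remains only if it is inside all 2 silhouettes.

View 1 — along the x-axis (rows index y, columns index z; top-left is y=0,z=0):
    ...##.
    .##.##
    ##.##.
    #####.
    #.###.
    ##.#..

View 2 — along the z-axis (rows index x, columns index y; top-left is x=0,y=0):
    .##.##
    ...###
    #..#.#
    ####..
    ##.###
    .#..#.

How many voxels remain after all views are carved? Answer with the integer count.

|visual hull| = 78

initial block: 6^3 = 216
  1. axis=0 (YZ plane), |mask|=22  ⇒  voxels=132
  2. axis=2 (XY plane), |mask|=21  ⇒  voxels=78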